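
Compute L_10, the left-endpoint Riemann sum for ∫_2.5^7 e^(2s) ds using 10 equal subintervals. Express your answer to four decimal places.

370720.7376

Δs = (7 − 2.5)/10 = 0.45.
Left endpoints: 2.5, 2.95, 3.4, 3.85, 4.3, 4.75, 5.2, 5.65, 6.1, 6.55.
f(2.5) ≈ 148.4132, f(2.95) ≈ 365.0375, f(3.4) ≈ 897.8473, f(3.85) ≈ 2208.3480, f(4.3) ≈ 5431.6596, f(4.75) ≈ 13359.7268, f(5.2) ≈ 32859.6257, f(5.65) ≈ 80821.6375, f(6.1) ≈ 198789.1511, f(6.55) ≈ 488942.4146.
Sum = Δs · [f(2.5) + f(2.95) + f(3.4) + ...].
Sum ≈ 370720.7376.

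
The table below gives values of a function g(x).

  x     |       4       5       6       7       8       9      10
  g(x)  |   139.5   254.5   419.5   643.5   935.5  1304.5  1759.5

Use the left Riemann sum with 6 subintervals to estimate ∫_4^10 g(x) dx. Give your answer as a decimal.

Δx = 1.
Sum = 1·[139.5 + 254.5 + 419.5 + 643.5 + 935.5 + 1304.5] = 3697.

3697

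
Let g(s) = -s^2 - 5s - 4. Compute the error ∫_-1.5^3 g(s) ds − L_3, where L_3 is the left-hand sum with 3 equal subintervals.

Exact integral: ∫_-1.5^3 g(s) ds = -45.
L_3 = -24.75.
Error = -45 − (-24.75) = -20.25.

-20.25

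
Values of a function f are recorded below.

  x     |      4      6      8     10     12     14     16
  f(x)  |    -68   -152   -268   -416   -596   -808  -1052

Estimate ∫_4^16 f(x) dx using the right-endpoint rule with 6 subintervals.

-6584

Δx = 2.
Sum = 2·[(-152) + (-268) + (-416) + (-596) + (-808) + (-1052)] = -6584.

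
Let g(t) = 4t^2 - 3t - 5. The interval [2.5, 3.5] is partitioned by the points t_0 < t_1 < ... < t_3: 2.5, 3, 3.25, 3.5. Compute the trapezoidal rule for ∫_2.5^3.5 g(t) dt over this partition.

Subinterval widths: 0.5, 0.25, 0.25.
g(2.5) = 12.5, g(3) = 22, g(3.25) = 27.5, g(3.5) = 33.5.
On each subinterval the trapezoid contributes (Δt_i/2)·[g(t_{i-1}) + g(t_i)].
Sum = 22.4375.

22.4375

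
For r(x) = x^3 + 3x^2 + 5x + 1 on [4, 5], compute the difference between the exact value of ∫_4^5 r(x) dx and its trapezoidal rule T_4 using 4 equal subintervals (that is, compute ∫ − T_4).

-0.171875

Exact integral: ∫_4^5 r(x) dx = 176.75.
T_4 = 176.921875.
Error = 176.75 − 176.921875 = -0.171875.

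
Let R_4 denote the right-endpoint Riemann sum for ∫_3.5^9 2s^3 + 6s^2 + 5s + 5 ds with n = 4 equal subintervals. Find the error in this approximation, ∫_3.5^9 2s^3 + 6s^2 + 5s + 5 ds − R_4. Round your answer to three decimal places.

-1321.311

Exact integral: ∫_3.5^9 f(s) ds = 4777.09375.
R_4 ≈ 6098.40430.
Error ≈ 4777.09375 − 6098.40430 ≈ -1321.311.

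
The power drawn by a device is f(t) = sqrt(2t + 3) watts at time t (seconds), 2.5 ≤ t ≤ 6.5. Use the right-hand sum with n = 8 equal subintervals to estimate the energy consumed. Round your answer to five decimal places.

Δt = (6.5 − 2.5)/8 = 0.5.
Right endpoints: 3, 3.5, 4, 4.5, 5, 5.5, 6, 6.5.
f(3) ≈ 3.00000, f(3.5) ≈ 3.16228, f(4) ≈ 3.31662, f(4.5) ≈ 3.46410, f(5) ≈ 3.60555, f(5.5) ≈ 3.74166, f(6) ≈ 3.87298, f(6.5) ≈ 4.00000.
Sum = Δt · [f(3) + f(3.5) + f(4) + ...].
Sum ≈ 14.08160.

14.08160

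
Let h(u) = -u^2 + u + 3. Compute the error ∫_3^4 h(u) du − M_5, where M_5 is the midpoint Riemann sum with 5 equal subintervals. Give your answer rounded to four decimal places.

Exact integral: ∫_3^4 h(u) du ≈ -5.833333.
M_5 = -5.83.
Error ≈ -5.833333 − (-5.83) ≈ -0.0033.

-0.0033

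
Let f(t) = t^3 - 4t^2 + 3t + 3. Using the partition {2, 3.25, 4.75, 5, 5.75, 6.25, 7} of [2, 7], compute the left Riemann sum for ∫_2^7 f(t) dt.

170.5703125

Subinterval widths: 1.25, 1.5, 0.25, 0.75, 0.5, 0.75.
Left endpoints: 2, 3.25, 4.75, 5, 5.75, 6.25.
f(2) = 1, f(3.25) = 4.828125, f(4.75) = 34.171875, f(5) = 43, f(5.75) = 78.109375, f(6.25) = 109.640625.
Sum = Σ Δt_i · f(t_i).
Sum = 170.5703125.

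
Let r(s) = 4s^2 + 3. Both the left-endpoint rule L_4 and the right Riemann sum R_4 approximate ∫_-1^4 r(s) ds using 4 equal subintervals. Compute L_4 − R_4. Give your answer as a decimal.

L_4 = 69.375.
R_4 = 144.375.
L_4 − R_4 = -75.

-75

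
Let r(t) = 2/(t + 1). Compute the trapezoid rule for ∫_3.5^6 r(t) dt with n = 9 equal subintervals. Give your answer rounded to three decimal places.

Δt = (6 − 3.5)/9 = 5/18.
r(3.5) = 4/9, r(34/9) = 18/43, r(73/18) = 36/91, r(13/3) = 0.375, r(83/18) = 36/101, r(44/9) = 18/53, r(31/6) = 12/37, r(49/9) = 9/29, r(103/18) = 36/121, r(6) = 2/7.
T_9 = (Δt/2)·[r(t_0) + 2r(t_1) + ... + 2r(t_{8}) + r(t_9)].
Sum ≈ 0.884.

0.884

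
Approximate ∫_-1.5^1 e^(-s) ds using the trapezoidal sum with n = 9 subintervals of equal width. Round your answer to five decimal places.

Δs = (1 − (-1.5))/9 = 5/18.
f(-1.5) ≈ 4.48169, f(-11/9) ≈ 3.39472, f(-17/18) ≈ 2.57138, f(-2/3) ≈ 1.94773, f(-7/18) ≈ 1.47534, f(-1/9) ≈ 1.11752, f(1/6) ≈ 0.84648, f(4/9) ≈ 0.64118, f(13/18) ≈ 0.48567, f(1) ≈ 0.36788.
T_9 = (Δs/2)·[f(s_0) + 2f(s_1) + ... + 2f(s_{8}) + f(s_9)].
Sum ≈ 4.14023.

4.14023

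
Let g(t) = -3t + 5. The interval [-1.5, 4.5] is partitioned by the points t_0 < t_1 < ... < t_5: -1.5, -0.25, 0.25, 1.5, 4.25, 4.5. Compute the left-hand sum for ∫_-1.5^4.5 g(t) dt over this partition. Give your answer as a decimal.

19.5

Subinterval widths: 1.25, 0.5, 1.25, 2.75, 0.25.
Left endpoints: -1.5, -0.25, 0.25, 1.5, 4.25.
g(-1.5) = 9.5, g(-0.25) = 5.75, g(0.25) = 4.25, g(1.5) = 0.5, g(4.25) = -7.75.
Sum = Σ Δt_i · g(t_i).
Sum = 19.5.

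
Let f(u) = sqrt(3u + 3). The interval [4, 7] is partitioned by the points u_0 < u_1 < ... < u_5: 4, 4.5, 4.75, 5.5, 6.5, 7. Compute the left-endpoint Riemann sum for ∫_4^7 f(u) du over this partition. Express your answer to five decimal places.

Subinterval widths: 0.5, 0.25, 0.75, 1, 0.5.
Left endpoints: 4, 4.5, 4.75, 5.5, 6.5.
f(4) ≈ 3.87298, f(4.5) ≈ 4.06202, f(4.75) ≈ 4.15331, f(5.5) ≈ 4.41588, f(6.5) ≈ 4.74342.
Sum = Σ Δu_i · f(u_i).
Sum ≈ 12.85457.

12.85457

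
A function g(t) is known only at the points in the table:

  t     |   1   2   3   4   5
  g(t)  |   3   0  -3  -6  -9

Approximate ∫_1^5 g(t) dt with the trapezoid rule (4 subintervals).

-12

Δt = 1.
T_4 = (1/2)·[3 + 2·0 + 2·(-3) + 2·(-6) + (-9)] = -12.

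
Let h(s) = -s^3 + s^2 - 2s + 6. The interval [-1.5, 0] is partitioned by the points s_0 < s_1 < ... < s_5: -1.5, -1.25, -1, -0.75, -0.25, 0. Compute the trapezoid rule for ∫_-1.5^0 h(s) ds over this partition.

13.73046875

Subinterval widths: 0.25, 0.25, 0.25, 0.5, 0.25.
h(-1.5) = 14.625, h(-1.25) = 12.015625, h(-1) = 10, h(-0.75) = 8.484375, h(-0.25) = 6.578125, h(0) = 6.
On each subinterval the trapezoid contributes (Δs_i/2)·[h(s_{i-1}) + h(s_i)].
Sum = 13.73046875.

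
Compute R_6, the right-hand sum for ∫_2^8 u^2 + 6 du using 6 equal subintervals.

Δu = (8 − 2)/6 = 1.
Right endpoints: 3, 4, 5, 6, 7, 8.
f(3) = 15, f(4) = 22, f(5) = 31, f(6) = 42, f(7) = 55, f(8) = 70.
Sum = Δu · [f(3) + f(4) + f(5) + ...].
Sum = 235.

235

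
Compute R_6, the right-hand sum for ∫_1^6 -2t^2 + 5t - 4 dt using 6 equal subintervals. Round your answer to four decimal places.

-95.7407

Δt = (6 − 1)/6 = 5/6.
Right endpoints: 11/6, 8/3, 3.5, 13/3, 31/6, 6.
f(11/6) = -14/9, f(8/3) = -44/9, f(3.5) = -11, f(13/3) = -179/9, f(31/6) = -284/9, f(6) = -46.
Sum = Δt · [f(11/6) + f(8/3) + f(3.5) + ...].
Sum ≈ -95.7407.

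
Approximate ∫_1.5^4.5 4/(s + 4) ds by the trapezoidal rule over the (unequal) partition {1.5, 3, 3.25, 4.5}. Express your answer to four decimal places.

1.7534

Subinterval widths: 1.5, 0.25, 1.25.
f(1.5) = 8/11, f(3) = 4/7, f(3.25) = 16/29, f(4.5) = 8/17.
On each subinterval the trapezoid contributes (Δs_i/2)·[f(s_{i-1}) + f(s_i)].
Sum ≈ 1.7534.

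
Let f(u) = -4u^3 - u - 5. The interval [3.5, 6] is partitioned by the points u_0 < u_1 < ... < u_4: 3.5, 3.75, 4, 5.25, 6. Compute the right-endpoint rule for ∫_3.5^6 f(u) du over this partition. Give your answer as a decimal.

Subinterval widths: 0.25, 0.25, 1.25, 0.75.
Right endpoints: 3.75, 4, 5.25, 6.
f(3.75) = -219.6875, f(4) = -265, f(5.25) = -589.0625, f(6) = -875.
Sum = Σ Δu_i · f(u_i).
Sum = -1513.75.

-1513.75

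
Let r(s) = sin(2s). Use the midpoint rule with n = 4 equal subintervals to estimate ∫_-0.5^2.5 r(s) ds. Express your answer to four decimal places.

0.1412

Δs = (2.5 − (-0.5))/4 = 0.75.
Midpoints: -0.125, 0.625, 1.375, 2.125.
r(-0.125) ≈ -0.2474, r(0.625) ≈ 0.9490, r(1.375) ≈ 0.3817, r(2.125) ≈ -0.8950.
Sum = Δs · [r(-0.125) + r(0.625) + r(1.375) + r(2.125)].
Sum ≈ 0.1412.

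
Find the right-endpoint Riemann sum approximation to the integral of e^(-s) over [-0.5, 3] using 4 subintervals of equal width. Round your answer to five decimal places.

Δs = (3 − (-0.5))/4 = 0.875.
Right endpoints: 0.375, 1.25, 2.125, 3.
f(0.375) ≈ 0.68729, f(1.25) ≈ 0.28650, f(2.125) ≈ 0.11943, f(3) ≈ 0.04979.
Sum = Δs · [f(0.375) + f(1.25) + f(2.125) + f(3)].
Sum ≈ 1.00014.

1.00014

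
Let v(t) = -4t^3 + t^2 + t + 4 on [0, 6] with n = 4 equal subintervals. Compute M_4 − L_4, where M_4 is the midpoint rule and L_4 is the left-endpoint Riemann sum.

M_4 = -1142.625.
L_4 = -644.25.
M_4 − L_4 = -498.375.

-498.375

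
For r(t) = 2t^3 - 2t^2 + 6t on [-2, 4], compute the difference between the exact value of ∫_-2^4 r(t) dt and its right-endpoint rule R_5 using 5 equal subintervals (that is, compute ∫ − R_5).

-99.36

Exact integral: ∫_-2^4 r(t) dt = 108.
R_5 = 207.36.
Error = 108 − 207.36 = -99.36.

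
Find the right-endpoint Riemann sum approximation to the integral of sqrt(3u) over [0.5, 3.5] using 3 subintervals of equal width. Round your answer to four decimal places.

8.1003

Δu = (3.5 − 0.5)/3 = 1.
Right endpoints: 1.5, 2.5, 3.5.
f(1.5) ≈ 2.1213, f(2.5) ≈ 2.7386, f(3.5) ≈ 3.2404.
Sum = Δu · [f(1.5) + f(2.5) + f(3.5)].
Sum ≈ 8.1003.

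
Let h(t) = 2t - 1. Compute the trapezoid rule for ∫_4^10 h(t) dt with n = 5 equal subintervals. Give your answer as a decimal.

78

Δt = (10 − 4)/5 = 1.2.
h(4) = 7, h(5.2) = 9.4, h(6.4) = 11.8, h(7.6) = 14.2, h(8.8) = 16.6, h(10) = 19.
T_5 = (Δt/2)·[h(t_0) + 2h(t_1) + ... + 2h(t_{4}) + h(t_5)].
Sum = 78.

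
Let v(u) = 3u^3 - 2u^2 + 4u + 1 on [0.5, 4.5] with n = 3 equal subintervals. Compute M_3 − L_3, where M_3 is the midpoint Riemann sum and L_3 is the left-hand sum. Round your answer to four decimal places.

129.5556

M_3 ≈ 278.685185.
L_3 ≈ 149.129630.
M_3 − L_3 ≈ 129.5556.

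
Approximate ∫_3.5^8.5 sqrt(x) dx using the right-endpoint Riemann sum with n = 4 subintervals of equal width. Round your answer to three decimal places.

12.796

Δx = (8.5 − 3.5)/4 = 1.25.
Right endpoints: 4.75, 6, 7.25, 8.5.
f(4.75) ≈ 2.179, f(6) ≈ 2.449, f(7.25) ≈ 2.693, f(8.5) ≈ 2.915.
Sum = Δx · [f(4.75) + f(6) + f(7.25) + f(8.5)].
Sum ≈ 12.796.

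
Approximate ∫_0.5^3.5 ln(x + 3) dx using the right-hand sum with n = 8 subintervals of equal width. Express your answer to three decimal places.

Δx = (3.5 − 0.5)/8 = 0.375.
Right endpoints: 0.875, 1.25, 1.625, 2, 2.375, 2.75, 3.125, 3.5.
f(0.875) ≈ 1.355, f(1.25) ≈ 1.447, f(1.625) ≈ 1.531, f(2) ≈ 1.609, f(2.375) ≈ 1.682, f(2.75) ≈ 1.749, f(3.125) ≈ 1.812, f(3.5) ≈ 1.872.
Sum = Δx · [f(0.875) + f(1.25) + f(1.625) + ...].
Sum ≈ 4.897.

4.897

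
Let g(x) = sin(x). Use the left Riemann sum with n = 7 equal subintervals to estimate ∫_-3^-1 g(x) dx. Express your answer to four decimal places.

-1.4198

Δx = (-1 − (-3))/7 = 2/7.
Left endpoints: -3, -19/7, -17/7, -15/7, -13/7, -11/7, -9/7.
g(-3) ≈ -0.1411, g(-19/7) ≈ -0.4144, g(-17/7) ≈ -0.6541, g(-15/7) ≈ -0.8408, g(-13/7) ≈ -0.9593, g(-11/7) ≈ -1.0000, g(-9/7) ≈ -0.9596.
Sum = Δx · [g(-3) + g(-19/7) + g(-17/7) + ...].
Sum ≈ -1.4198.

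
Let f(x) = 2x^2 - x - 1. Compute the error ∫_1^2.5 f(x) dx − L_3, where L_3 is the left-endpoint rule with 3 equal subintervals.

Exact integral: ∫_1^2.5 f(x) dx = 5.625.
L_3 = 3.5.
Error = 5.625 − 3.5 = 2.125.

2.125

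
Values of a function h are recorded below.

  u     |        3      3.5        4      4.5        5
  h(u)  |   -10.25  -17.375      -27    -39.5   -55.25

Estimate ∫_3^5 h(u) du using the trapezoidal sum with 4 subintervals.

-58.3125

Δu = 0.5.
T_4 = (0.5/2)·[(-10.25) + 2·(-17.375) + 2·(-27) + 2·(-39.5) + (-55.25)] = -58.3125.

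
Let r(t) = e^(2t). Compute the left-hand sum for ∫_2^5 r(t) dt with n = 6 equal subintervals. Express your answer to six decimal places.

6393.557588

Δt = (5 − 2)/6 = 0.5.
Left endpoints: 2, 2.5, 3, 3.5, 4, 4.5.
r(2) ≈ 54.598150, r(2.5) ≈ 148.413159, r(3) ≈ 403.428793, r(3.5) ≈ 1096.633158, r(4) ≈ 2980.957987, r(4.5) ≈ 8103.083928.
Sum = Δt · [r(2) + r(2.5) + r(3) + ...].
Sum ≈ 6393.557588.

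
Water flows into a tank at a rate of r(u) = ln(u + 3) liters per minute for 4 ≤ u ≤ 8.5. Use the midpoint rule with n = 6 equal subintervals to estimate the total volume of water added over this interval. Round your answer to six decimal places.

9.966928

Δu = (8.5 − 4)/6 = 0.75.
Midpoints: 4.375, 5.125, 5.875, 6.625, 7.375, 8.125.
r(4.375) ≈ 1.998096, r(5.125) ≈ 2.094946, r(5.875) ≈ 2.183238, r(6.625) ≈ 2.264364, r(7.375) ≈ 2.339399, r(8.125) ≈ 2.409195.
Sum = Δu · [r(4.375) + r(5.125) + r(5.875) + ...].
Sum ≈ 9.966928.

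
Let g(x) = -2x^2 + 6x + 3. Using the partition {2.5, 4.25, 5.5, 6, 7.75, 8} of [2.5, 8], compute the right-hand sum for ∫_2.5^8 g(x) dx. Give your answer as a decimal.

Subinterval widths: 1.75, 1.25, 0.5, 1.75, 0.25.
Right endpoints: 4.25, 5.5, 6, 7.75, 8.
g(4.25) = -7.625, g(5.5) = -24.5, g(6) = -33, g(7.75) = -70.625, g(8) = -77.
Sum = Σ Δx_i · g(x_i).
Sum = -203.3125.

-203.3125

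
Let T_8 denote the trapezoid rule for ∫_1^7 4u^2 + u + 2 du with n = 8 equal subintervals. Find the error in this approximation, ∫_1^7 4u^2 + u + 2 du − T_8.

Exact integral: ∫_1^7 f(u) du = 492.
T_8 = 494.25.
Error = 492 − 494.25 = -2.25.

-2.25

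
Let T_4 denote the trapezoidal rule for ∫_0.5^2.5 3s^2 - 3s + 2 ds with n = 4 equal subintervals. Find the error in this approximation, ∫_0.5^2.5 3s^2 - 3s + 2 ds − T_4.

Exact integral: ∫_0.5^2.5 f(s) ds = 10.5.
T_4 = 10.75.
Error = 10.5 − 10.75 = -0.25.

-0.25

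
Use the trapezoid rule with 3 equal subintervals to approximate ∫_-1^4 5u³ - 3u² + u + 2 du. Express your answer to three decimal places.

316.389

Δu = (4 − (-1))/3 = 5/3.
f(-1) = -7, f(2/3) = 76/27, f(7/3) = 1391/27, f(4) = 278.
T_3 = (Δu/2)·[f(u_0) + 2f(u_1) + 2f(u_2) + f(u_3)].
Sum ≈ 316.389.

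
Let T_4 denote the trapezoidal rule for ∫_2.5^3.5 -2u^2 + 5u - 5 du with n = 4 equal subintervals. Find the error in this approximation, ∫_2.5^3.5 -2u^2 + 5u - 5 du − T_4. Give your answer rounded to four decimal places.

0.0208

Exact integral: ∫_2.5^3.5 f(u) du ≈ -8.166667.
T_4 = -8.1875.
Error ≈ -8.166667 − (-8.1875) ≈ 0.0208.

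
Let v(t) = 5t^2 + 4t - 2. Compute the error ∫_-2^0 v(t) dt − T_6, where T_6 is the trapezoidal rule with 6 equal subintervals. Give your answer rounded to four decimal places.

-0.1852

Exact integral: ∫_-2^0 v(t) dt ≈ 1.333333.
T_6 ≈ 1.518519.
Error ≈ 1.333333 − 1.518519 ≈ -0.1852.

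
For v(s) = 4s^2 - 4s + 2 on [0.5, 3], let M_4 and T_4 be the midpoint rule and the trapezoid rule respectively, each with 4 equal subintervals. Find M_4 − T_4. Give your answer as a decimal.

-0.9765625

M_4 = 23.0078125.
T_4 = 23.984375.
M_4 − T_4 = -0.9765625.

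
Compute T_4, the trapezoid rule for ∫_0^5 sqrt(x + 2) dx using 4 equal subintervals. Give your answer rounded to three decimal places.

Δx = (5 − 0)/4 = 1.25.
f(0) ≈ 1.414, f(1.25) ≈ 1.803, f(2.5) ≈ 2.121, f(3.75) ≈ 2.398, f(5) ≈ 2.646.
T_4 = (Δx/2)·[f(x_0) + 2f(x_1) + 2f(x_2) + 2f(x_3) + f(x_4)].
Sum ≈ 10.440.

10.440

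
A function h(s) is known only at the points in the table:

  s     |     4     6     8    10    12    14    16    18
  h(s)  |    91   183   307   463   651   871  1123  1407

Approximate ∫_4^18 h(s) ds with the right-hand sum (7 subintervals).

Δs = 2.
Sum = 2·[183 + 307 + 463 + 651 + 871 + 1123 + 1407] = 10010.

10010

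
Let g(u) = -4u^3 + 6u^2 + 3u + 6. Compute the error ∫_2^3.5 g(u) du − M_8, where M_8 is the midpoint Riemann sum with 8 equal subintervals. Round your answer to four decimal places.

Exact integral: ∫_2^3.5 g(u) du = -42.9375.
M_8 ≈ -42.818848.
Error ≈ -42.9375 − (-42.818848) ≈ -0.1187.

-0.1187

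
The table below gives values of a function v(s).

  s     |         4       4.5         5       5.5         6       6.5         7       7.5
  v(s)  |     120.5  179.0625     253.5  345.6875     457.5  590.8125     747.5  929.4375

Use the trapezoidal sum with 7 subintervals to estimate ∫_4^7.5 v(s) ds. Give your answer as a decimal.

1549.515625

Δs = 0.5.
T_7 = (0.5/2)·[120.5 + 2·179.0625 + 2·253.5 + 2·345.6875 + 2·457.5 + 2·590.8125 + 2·747.5 + 929.4375] = 1549.515625.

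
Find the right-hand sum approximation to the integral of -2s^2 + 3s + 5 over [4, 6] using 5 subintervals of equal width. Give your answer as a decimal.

Δs = (6 − 4)/5 = 0.4.
Right endpoints: 4.4, 4.8, 5.2, 5.6, 6.
f(4.4) = -20.52, f(4.8) = -26.68, f(5.2) = -33.48, f(5.6) = -40.92, f(6) = -49.
Sum = Δs · [f(4.4) + f(4.8) + f(5.2) + f(5.6) + f(6)].
Sum = -68.24.

-68.24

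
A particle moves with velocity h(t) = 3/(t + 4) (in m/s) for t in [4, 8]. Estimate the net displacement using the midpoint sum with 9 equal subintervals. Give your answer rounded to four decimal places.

1.2162

Δt = (8 − 4)/9 = 4/9.
Midpoints: 38/9, 14/3, 46/9, 50/9, 6, 58/9, 62/9, 22/3, 70/9.
h(38/9) = 27/74, h(14/3) = 9/26, h(46/9) = 27/82, h(50/9) = 27/86, h(6) = 0.3, h(58/9) = 27/94, h(62/9) = 27/98, h(22/3) = 9/34, h(70/9) = 27/106.
Sum = Δt · [h(38/9) + h(14/3) + h(46/9) + ...].
Sum ≈ 1.2162.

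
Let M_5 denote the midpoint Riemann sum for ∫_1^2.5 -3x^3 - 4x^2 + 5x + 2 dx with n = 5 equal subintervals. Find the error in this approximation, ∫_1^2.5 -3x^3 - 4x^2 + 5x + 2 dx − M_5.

Exact integral: ∫_1^2.5 f(x) dx = -31.921875.
M_5 = -31.6996875.
Error = -31.921875 − (-31.6996875) = -0.2221875.

-0.2221875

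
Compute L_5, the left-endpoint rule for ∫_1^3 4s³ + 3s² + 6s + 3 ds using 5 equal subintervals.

109.44

Δs = (3 − 1)/5 = 0.4.
Left endpoints: 1, 1.4, 1.8, 2.2, 2.6.
f(1) = 16, f(1.4) = 28.256, f(1.8) = 46.848, f(2.2) = 73.312, f(2.6) = 109.184.
Sum = Δs · [f(1) + f(1.4) + f(1.8) + f(2.2) + f(2.6)].
Sum = 109.44.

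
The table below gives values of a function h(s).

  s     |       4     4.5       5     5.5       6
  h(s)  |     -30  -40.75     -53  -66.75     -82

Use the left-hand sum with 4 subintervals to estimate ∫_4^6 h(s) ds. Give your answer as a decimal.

-95.25

Δs = 0.5.
Sum = 0.5·[(-30) + (-40.75) + (-53) + (-66.75)] = -95.25.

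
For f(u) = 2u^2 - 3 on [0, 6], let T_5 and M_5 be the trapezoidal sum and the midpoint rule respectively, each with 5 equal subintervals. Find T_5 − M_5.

4.32

T_5 = 128.88.
M_5 = 124.56.
T_5 − M_5 = 4.32.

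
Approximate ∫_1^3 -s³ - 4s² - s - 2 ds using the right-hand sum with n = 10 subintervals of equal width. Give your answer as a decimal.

-68.8

Δs = (3 − 1)/10 = 0.2.
Right endpoints: 1.2, 1.4, 1.6, 1.8, 2, 2.2, 2.4, 2.6, 2.8, 3.
f(1.2) = -10.688, f(1.4) = -13.984, f(1.6) = -17.936, f(1.8) = -22.592, f(2) = -28, f(2.2) = -34.208, f(2.4) = -41.264, f(2.6) = -49.216, f(2.8) = -58.112, f(3) = -68.
Sum = Δs · [f(1.2) + f(1.4) + f(1.6) + ...].
Sum = -68.8.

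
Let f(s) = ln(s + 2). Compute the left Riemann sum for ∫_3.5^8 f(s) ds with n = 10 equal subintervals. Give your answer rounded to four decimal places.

9.0138

Δs = (8 − 3.5)/10 = 0.45.
Left endpoints: 3.5, 3.95, 4.4, 4.85, 5.3, 5.75, 6.2, 6.65, 7.1, 7.55.
f(3.5) ≈ 1.7047, f(3.95) ≈ 1.7834, f(4.4) ≈ 1.8563, f(4.85) ≈ 1.9242, f(5.3) ≈ 1.9879, f(5.75) ≈ 2.0477, f(6.2) ≈ 2.1041, f(6.65) ≈ 2.1576, f(7.1) ≈ 2.2083, f(7.55) ≈ 2.2565.
Sum = Δs · [f(3.5) + f(3.95) + f(4.4) + ...].
Sum ≈ 9.0138.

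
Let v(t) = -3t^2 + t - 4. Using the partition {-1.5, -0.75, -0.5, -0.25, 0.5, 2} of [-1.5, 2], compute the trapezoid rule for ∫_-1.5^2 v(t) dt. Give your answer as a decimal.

-26.625

Subinterval widths: 0.75, 0.25, 0.25, 0.75, 1.5.
v(-1.5) = -12.25, v(-0.75) = -6.4375, v(-0.5) = -5.25, v(-0.25) = -4.4375, v(0.5) = -4.25, v(2) = -14.
On each subinterval the trapezoid contributes (Δt_i/2)·[v(t_{i-1}) + v(t_i)].
Sum = -26.625.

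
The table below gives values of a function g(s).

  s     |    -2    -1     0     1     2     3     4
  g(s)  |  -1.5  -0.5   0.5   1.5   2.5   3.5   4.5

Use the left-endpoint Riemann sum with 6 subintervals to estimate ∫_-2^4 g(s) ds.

Δs = 1.
Sum = 1·[(-1.5) + (-0.5) + 0.5 + 1.5 + 2.5 + 3.5] = 6.

6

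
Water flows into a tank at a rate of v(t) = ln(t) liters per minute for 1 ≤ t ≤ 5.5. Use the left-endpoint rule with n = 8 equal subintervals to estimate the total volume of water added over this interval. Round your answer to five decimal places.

4.37534

Δt = (5.5 − 1)/8 = 0.5625.
Left endpoints: 1, 1.5625, 2.125, 2.6875, 3.25, 3.8125, 4.375, 4.9375.
v(1) ≈ 0.00000, v(1.5625) ≈ 0.44629, v(2.125) ≈ 0.75377, v(2.6875) ≈ 0.98861, v(3.25) ≈ 1.17865, v(3.8125) ≈ 1.33829, v(4.375) ≈ 1.47591, v(4.9375) ≈ 1.59686.
Sum = Δt · [v(1) + v(1.5625) + v(2.125) + ...].
Sum ≈ 4.37534.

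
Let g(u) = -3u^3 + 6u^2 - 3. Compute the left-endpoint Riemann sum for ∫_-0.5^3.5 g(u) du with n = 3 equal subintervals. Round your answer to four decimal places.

Δu = (3.5 − (-0.5))/3 = 4/3.
Left endpoints: -0.5, 5/6, 13/6.
g(-0.5) = -1.125, g(5/6) = -41/72, g(13/6) = -385/72.
Sum = Δu · [g(-0.5) + g(5/6) + g(13/6)].
Sum ≈ -9.3889.

-9.3889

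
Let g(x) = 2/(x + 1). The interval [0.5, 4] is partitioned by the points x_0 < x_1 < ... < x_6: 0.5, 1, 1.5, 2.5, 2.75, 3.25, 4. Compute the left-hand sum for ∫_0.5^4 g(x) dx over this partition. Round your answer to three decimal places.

Subinterval widths: 0.5, 0.5, 1, 0.25, 0.5, 0.75.
Left endpoints: 0.5, 1, 1.5, 2.5, 2.75, 3.25.
g(0.5) = 4/3, g(1) = 1, g(1.5) = 0.8, g(2.5) = 4/7, g(2.75) = 8/15, g(3.25) = 8/17.
Sum = Σ Δx_i · g(x_i).
Sum ≈ 2.729.

2.729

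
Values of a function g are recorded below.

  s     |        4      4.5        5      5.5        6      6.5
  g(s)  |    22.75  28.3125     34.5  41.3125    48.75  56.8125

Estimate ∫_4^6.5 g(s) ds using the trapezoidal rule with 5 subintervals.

96.328125

Δs = 0.5.
T_5 = (0.5/2)·[22.75 + 2·28.3125 + 2·34.5 + 2·41.3125 + 2·48.75 + 56.8125] = 96.328125.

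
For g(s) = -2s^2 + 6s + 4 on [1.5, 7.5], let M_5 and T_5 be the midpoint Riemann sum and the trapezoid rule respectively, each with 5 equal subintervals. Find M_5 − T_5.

4.32

M_5 = -91.56.
T_5 = -95.88.
M_5 − T_5 = 4.32.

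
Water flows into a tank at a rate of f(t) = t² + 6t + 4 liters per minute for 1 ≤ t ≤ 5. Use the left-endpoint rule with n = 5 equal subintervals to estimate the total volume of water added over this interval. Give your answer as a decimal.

110.56

Δt = (5 − 1)/5 = 0.8.
Left endpoints: 1, 1.8, 2.6, 3.4, 4.2.
f(1) = 11, f(1.8) = 18.04, f(2.6) = 26.36, f(3.4) = 35.96, f(4.2) = 46.84.
Sum = Δt · [f(1) + f(1.8) + f(2.6) + f(3.4) + f(4.2)].
Sum = 110.56.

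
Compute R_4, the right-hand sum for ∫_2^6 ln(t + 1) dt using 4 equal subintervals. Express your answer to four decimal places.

Δt = (6 − 2)/4 = 1.
Right endpoints: 3, 4, 5, 6.
f(3) ≈ 1.3863, f(4) ≈ 1.6094, f(5) ≈ 1.7918, f(6) ≈ 1.9459.
Sum = Δt · [f(3) + f(4) + f(5) + f(6)].
Sum ≈ 6.7334.

6.7334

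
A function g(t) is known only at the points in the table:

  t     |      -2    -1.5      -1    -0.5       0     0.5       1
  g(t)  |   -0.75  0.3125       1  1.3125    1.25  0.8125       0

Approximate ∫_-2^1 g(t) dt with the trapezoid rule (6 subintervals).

2.15625

Δt = 0.5.
T_6 = (0.5/2)·[(-0.75) + 2·0.3125 + 2·1 + 2·1.3125 + 2·1.25 + 2·0.8125 + 0] = 2.15625.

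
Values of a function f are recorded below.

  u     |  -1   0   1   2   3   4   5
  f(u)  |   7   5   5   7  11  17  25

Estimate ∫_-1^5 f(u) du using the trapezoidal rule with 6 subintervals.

61

Δu = 1.
T_6 = (1/2)·[7 + 2·5 + 2·5 + 2·7 + 2·11 + 2·17 + 25] = 61.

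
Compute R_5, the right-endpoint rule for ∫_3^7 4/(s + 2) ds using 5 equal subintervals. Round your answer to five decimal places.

Δs = (7 − 3)/5 = 0.8.
Right endpoints: 3.8, 4.6, 5.4, 6.2, 7.
f(3.8) = 20/29, f(4.6) = 20/33, f(5.4) = 20/37, f(6.2) = 20/41, f(7) = 4/9.
Sum = Δs · [f(3.8) + f(4.6) + f(5.4) + f(6.2) + f(7)].
Sum ≈ 2.21480.

2.21480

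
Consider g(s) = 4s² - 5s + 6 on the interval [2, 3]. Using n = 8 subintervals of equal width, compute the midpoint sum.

18.828125

Δs = (3 − 2)/8 = 0.125.
Midpoints: 2.0625, 2.1875, 2.3125, 2.4375, 2.5625, 2.6875, 2.8125, 2.9375.
g(2.0625) = 12.703125, g(2.1875) = 14.203125, g(2.3125) = 15.828125, g(2.4375) = 17.578125, g(2.5625) = 19.453125, g(2.6875) = 21.453125, g(2.8125) = 23.578125, g(2.9375) = 25.828125.
Sum = Δs · [g(2.0625) + g(2.1875) + g(2.3125) + ...].
Sum = 18.828125.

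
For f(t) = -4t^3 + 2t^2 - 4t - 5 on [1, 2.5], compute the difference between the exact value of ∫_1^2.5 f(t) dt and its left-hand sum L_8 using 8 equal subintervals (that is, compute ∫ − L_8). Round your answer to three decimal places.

Exact integral: ∫_1^2.5 f(t) dt = -46.3125.
L_8 ≈ -41.41699.
Error ≈ -46.3125 − (-41.41699) ≈ -4.896.

-4.896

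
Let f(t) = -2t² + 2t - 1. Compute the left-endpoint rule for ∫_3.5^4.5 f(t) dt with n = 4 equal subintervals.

-23.4375

Δt = (4.5 − 3.5)/4 = 0.25.
Left endpoints: 3.5, 3.75, 4, 4.25.
f(3.5) = -18.5, f(3.75) = -21.625, f(4) = -25, f(4.25) = -28.625.
Sum = Δt · [f(3.5) + f(3.75) + f(4) + f(4.25)].
Sum = -23.4375.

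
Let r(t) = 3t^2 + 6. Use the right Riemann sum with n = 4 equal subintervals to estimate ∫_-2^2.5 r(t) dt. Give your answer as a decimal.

57.26953125

Δt = (2.5 − (-2))/4 = 1.125.
Right endpoints: -0.875, 0.25, 1.375, 2.5.
r(-0.875) = 8.296875, r(0.25) = 6.1875, r(1.375) = 11.671875, r(2.5) = 24.75.
Sum = Δt · [r(-0.875) + r(0.25) + r(1.375) + r(2.5)].
Sum = 57.26953125.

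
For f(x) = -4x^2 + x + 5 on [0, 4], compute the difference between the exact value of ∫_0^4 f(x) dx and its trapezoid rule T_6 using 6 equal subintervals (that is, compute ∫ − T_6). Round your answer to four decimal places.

Exact integral: ∫_0^4 f(x) dx ≈ -57.333333.
T_6 ≈ -58.518519.
Error ≈ -57.333333 − (-58.518519) ≈ 1.1852.

1.1852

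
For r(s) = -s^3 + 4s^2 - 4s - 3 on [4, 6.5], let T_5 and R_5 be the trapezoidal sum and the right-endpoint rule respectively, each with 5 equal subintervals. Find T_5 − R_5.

T_5 = -162.65625.
R_5 = -191.5625.
T_5 − R_5 = 28.90625.

28.90625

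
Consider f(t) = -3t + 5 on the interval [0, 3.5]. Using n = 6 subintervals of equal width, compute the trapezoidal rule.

Δt = (3.5 − 0)/6 = 7/12.
f(0) = 5, f(7/12) = 3.25, f(7/6) = 1.5, f(1.75) = -0.25, f(7/3) = -2, f(35/12) = -3.75, f(3.5) = -5.5.
T_6 = (Δt/2)·[f(t_0) + 2f(t_1) + ... + 2f(t_{5}) + f(t_6)].
Sum = -0.875.

-0.875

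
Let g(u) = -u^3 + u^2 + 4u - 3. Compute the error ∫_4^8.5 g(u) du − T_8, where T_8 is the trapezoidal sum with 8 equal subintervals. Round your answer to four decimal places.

Exact integral: ∫_4^8.5 g(u) du = -958.640625.
T_8 ≈ -962.852783.
Error ≈ -958.640625 − (-962.852783) ≈ 4.2122.

4.2122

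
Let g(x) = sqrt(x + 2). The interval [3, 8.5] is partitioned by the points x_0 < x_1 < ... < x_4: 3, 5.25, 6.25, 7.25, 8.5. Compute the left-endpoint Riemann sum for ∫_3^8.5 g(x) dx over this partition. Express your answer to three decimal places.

Subinterval widths: 2.25, 1, 1, 1.25.
Left endpoints: 3, 5.25, 6.25, 7.25.
g(3) ≈ 2.236, g(5.25) ≈ 2.693, g(6.25) ≈ 2.872, g(7.25) ≈ 3.041.
Sum = Σ Δx_i · g(x_i).
Sum ≈ 14.398.

14.398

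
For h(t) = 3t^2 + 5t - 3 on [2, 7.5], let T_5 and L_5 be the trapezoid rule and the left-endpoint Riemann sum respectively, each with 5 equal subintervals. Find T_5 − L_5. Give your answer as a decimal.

T_5 = 531.3275.
L_5 = 429.99.
T_5 − L_5 = 101.3375.

101.3375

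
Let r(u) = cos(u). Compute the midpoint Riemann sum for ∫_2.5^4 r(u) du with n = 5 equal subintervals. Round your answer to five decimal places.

-1.36037

Δu = (4 − 2.5)/5 = 0.3.
Midpoints: 2.65, 2.95, 3.25, 3.55, 3.85.
r(2.65) ≈ -0.88158, r(2.95) ≈ -0.98170, r(3.25) ≈ -0.99413, r(3.55) ≈ -0.91775, r(3.85) ≈ -0.75940.
Sum = Δu · [r(2.65) + r(2.95) + r(3.25) + r(3.55) + r(3.85)].
Sum ≈ -1.36037.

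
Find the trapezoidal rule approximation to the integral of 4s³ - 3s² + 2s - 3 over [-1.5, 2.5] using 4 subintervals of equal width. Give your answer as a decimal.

Δs = (2.5 − (-1.5))/4 = 1.
f(-1.5) = -26.25, f(-0.5) = -5.25, f(0.5) = -2.25, f(1.5) = 6.75, f(2.5) = 45.75.
T_4 = (Δs/2)·[f(s_0) + 2f(s_1) + 2f(s_2) + 2f(s_3) + f(s_4)].
Sum = 9.

9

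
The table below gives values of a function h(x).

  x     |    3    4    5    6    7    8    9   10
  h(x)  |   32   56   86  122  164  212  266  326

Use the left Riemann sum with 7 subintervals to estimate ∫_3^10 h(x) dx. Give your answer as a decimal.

938

Δx = 1.
Sum = 1·[32 + 56 + 86 + 122 + 164 + 212 + 266] = 938.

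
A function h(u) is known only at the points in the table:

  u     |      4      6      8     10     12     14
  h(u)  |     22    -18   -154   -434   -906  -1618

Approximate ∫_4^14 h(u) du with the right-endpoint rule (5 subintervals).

Δu = 2.
Sum = 2·[(-18) + (-154) + (-434) + (-906) + (-1618)] = -6260.

-6260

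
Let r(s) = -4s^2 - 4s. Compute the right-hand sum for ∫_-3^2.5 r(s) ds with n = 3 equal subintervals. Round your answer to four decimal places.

Δs = (2.5 − (-3))/3 = 11/6.
Right endpoints: -7/6, 2/3, 2.5.
r(-7/6) = -7/9, r(2/3) = -40/9, r(2.5) = -35.
Sum = Δs · [r(-7/6) + r(2/3) + r(2.5)].
Sum ≈ -73.7407.

-73.7407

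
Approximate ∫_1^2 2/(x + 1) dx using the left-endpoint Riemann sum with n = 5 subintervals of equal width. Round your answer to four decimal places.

Δx = (2 − 1)/5 = 0.2.
Left endpoints: 1, 1.2, 1.4, 1.6, 1.8.
f(1) = 1, f(1.2) = 10/11, f(1.4) = 5/6, f(1.6) = 10/13, f(1.8) = 5/7.
Sum = Δx · [f(1) + f(1.2) + f(1.4) + f(1.6) + f(1.8)].
Sum ≈ 0.8452.

0.8452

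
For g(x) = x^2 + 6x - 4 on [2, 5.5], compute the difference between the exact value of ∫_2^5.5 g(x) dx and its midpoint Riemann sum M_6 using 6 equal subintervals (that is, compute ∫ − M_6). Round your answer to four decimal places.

Exact integral: ∫_2^5.5 g(x) dx ≈ 117.541667.
M_6 ≈ 117.442419.
Error ≈ 117.541667 − 117.442419 ≈ 0.0992.

0.0992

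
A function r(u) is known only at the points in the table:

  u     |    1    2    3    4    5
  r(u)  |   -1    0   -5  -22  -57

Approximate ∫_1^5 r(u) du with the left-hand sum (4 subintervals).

Δu = 1.
Sum = 1·[(-1) + 0 + (-5) + (-22)] = -28.

-28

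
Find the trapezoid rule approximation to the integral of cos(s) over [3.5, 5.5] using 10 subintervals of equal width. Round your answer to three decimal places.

Δs = (5.5 − 3.5)/10 = 0.2.
f(3.5) ≈ -0.936, f(3.7) ≈ -0.848, f(3.9) ≈ -0.726, f(4.1) ≈ -0.575, f(4.3) ≈ -0.401, f(4.5) ≈ -0.211, f(4.7) ≈ -0.012, f(4.9) ≈ 0.187, f(5.1) ≈ 0.378, f(5.3) ≈ 0.554, f(5.5) ≈ 0.709.
T_10 = (Δs/2)·[f(s_0) + 2f(s_1) + ... + 2f(s_{9}) + f(s_10)].
Sum ≈ -0.354.

-0.354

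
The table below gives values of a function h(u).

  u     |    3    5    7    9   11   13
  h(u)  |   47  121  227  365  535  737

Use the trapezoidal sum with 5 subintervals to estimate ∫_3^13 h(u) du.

3280

Δu = 2.
T_5 = (2/2)·[47 + 2·121 + 2·227 + 2·365 + 2·535 + 737] = 3280.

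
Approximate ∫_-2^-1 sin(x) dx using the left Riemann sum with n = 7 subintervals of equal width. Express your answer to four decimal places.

Δx = (-1 − (-2))/7 = 1/7.
Left endpoints: -2, -13/7, -12/7, -11/7, -10/7, -9/7, -8/7.
f(-2) ≈ -0.9093, f(-13/7) ≈ -0.9593, f(-12/7) ≈ -0.9897, f(-11/7) ≈ -1.0000, f(-10/7) ≈ -0.9899, f(-9/7) ≈ -0.9596, f(-8/7) ≈ -0.9098.
Sum = Δx · [f(-2) + f(-13/7) + f(-12/7) + ...].
Sum ≈ -0.9597.

-0.9597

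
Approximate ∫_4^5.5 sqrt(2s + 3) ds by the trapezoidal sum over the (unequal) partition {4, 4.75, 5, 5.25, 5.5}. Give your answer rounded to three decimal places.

Subinterval widths: 0.75, 0.25, 0.25, 0.25.
f(4) ≈ 3.317, f(4.75) ≈ 3.536, f(5) ≈ 3.606, f(5.25) ≈ 3.674, f(5.5) ≈ 3.742.
On each subinterval the trapezoid contributes (Δs_i/2)·[f(s_{i-1}) + f(s_i)].
Sum ≈ 5.299.

5.299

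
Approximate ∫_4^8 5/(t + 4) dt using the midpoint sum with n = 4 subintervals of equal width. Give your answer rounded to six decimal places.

Δt = (8 − 4)/4 = 1.
Midpoints: 4.5, 5.5, 6.5, 7.5.
f(4.5) = 10/17, f(5.5) = 10/19, f(6.5) = 10/21, f(7.5) = 10/23.
Sum = Δt · [f(4.5) + f(5.5) + f(6.5) + f(7.5)].
Sum ≈ 2.025524.

2.025524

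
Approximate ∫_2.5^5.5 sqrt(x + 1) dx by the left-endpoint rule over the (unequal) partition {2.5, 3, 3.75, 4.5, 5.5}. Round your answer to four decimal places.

Subinterval widths: 0.5, 0.75, 0.75, 1.
Left endpoints: 2.5, 3, 3.75, 4.5.
f(2.5) ≈ 1.8708, f(3) ≈ 2.0000, f(3.75) ≈ 2.1794, f(4.5) ≈ 2.3452.
Sum = Σ Δx_i · f(x_i).
Sum ≈ 6.4152.

6.4152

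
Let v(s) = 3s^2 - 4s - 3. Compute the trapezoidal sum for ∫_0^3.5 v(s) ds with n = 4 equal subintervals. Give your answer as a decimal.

9.21484375

Δs = (3.5 − 0)/4 = 0.875.
v(0) = -3, v(0.875) = -4.203125, v(1.75) = -0.8125, v(2.625) = 7.171875, v(3.5) = 19.75.
T_4 = (Δs/2)·[v(s_0) + 2v(s_1) + 2v(s_2) + 2v(s_3) + v(s_4)].
Sum = 9.21484375.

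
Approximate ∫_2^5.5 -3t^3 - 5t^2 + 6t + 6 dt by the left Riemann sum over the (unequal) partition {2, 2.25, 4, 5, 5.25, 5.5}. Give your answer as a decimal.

-568.078125

Subinterval widths: 0.25, 1.75, 1, 0.25, 0.25.
Left endpoints: 2, 2.25, 4, 5, 5.25.
f(2) = -26, f(2.25) = -39.984375, f(4) = -242, f(5) = -464, f(5.25) = -534.421875.
Sum = Σ Δt_i · f(t_i).
Sum = -568.078125.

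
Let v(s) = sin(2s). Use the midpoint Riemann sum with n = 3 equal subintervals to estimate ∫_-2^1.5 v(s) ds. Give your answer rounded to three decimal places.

0.213

Δs = (1.5 − (-2))/3 = 7/6.
Midpoints: -17/12, -0.25, 11/12.
v(-17/12) ≈ -0.303, v(-0.25) ≈ -0.479, v(11/12) ≈ 0.966.
Sum = Δs · [v(-17/12) + v(-0.25) + v(11/12)].
Sum ≈ 0.213.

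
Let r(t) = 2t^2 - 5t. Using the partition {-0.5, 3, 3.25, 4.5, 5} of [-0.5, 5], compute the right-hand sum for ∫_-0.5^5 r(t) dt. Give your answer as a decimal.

46.71875

Subinterval widths: 3.5, 0.25, 1.25, 0.5.
Right endpoints: 3, 3.25, 4.5, 5.
r(3) = 3, r(3.25) = 4.875, r(4.5) = 18, r(5) = 25.
Sum = Σ Δt_i · r(t_i).
Sum = 46.71875.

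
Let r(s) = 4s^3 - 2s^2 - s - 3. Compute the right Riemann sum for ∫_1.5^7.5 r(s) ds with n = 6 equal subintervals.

Δs = (7.5 − 1.5)/6 = 1.
Right endpoints: 2.5, 3.5, 4.5, 5.5, 6.5, 7.5.
r(2.5) = 44.5, r(3.5) = 140.5, r(4.5) = 316.5, r(5.5) = 596.5, r(6.5) = 1004.5, r(7.5) = 1564.5.
Sum = Δs · [r(2.5) + r(3.5) + r(4.5) + ...].
Sum = 3667.

3667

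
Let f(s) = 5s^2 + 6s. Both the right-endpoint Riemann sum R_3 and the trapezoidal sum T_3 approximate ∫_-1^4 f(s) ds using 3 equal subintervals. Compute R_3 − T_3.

R_3 ≈ 252.40741.
T_3 ≈ 164.90741.
R_3 − T_3 = 87.5.

87.5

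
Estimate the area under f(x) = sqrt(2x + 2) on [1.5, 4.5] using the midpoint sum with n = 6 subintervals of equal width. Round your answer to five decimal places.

Δx = (4.5 − 1.5)/6 = 0.5.
Midpoints: 1.75, 2.25, 2.75, 3.25, 3.75, 4.25.
f(1.75) ≈ 2.34521, f(2.25) ≈ 2.54951, f(2.75) ≈ 2.73861, f(3.25) ≈ 2.91548, f(3.75) ≈ 3.08221, f(4.25) ≈ 3.24037.
Sum = Δx · [f(1.75) + f(2.25) + f(2.75) + ...].
Sum ≈ 8.43569.

8.43569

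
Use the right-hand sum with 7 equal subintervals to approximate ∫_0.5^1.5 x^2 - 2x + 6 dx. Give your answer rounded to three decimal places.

5.087

Δx = (1.5 − 0.5)/7 = 1/7.
Right endpoints: 9/14, 11/14, 13/14, 15/14, 17/14, 19/14, 1.5.
f(9/14) = 1005/196, f(11/14) = 989/196, f(13/14) = 981/196, f(15/14) = 981/196, f(17/14) = 989/196, f(19/14) = 1005/196, f(1.5) = 5.25.
Sum = Δx · [f(9/14) + f(11/14) + f(13/14) + ...].
Sum ≈ 5.087.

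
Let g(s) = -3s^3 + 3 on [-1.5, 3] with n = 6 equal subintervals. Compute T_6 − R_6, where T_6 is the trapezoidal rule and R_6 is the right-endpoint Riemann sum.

T_6 = -46.30078125.
R_6 = -80.47265625.
T_6 − R_6 = 34.171875.

34.171875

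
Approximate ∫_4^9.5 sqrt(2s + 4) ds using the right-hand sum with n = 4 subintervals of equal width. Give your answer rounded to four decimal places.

Δs = (9.5 − 4)/4 = 1.375.
Right endpoints: 5.375, 6.75, 8.125, 9.5.
f(5.375) ≈ 3.8406, f(6.75) ≈ 4.1833, f(8.125) ≈ 4.5000, f(9.5) ≈ 4.7958.
Sum = Δs · [f(5.375) + f(6.75) + f(8.125) + f(9.5)].
Sum ≈ 23.8146.

23.8146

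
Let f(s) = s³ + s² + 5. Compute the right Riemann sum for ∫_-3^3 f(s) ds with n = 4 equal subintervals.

Δs = (3 − (-3))/4 = 1.5.
Right endpoints: -1.5, 0, 1.5, 3.
f(-1.5) = 3.875, f(0) = 5, f(1.5) = 10.625, f(3) = 41.
Sum = Δs · [f(-1.5) + f(0) + f(1.5) + f(3)].
Sum = 90.75.

90.75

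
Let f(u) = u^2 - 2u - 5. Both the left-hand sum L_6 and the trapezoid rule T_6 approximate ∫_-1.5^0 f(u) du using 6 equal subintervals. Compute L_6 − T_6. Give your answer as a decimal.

0.65625

L_6 = -3.453125.
T_6 = -4.109375.
L_6 − T_6 = 0.65625.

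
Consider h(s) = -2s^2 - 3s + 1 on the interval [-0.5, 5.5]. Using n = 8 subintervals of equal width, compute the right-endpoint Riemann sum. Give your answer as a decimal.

Δs = (5.5 − (-0.5))/8 = 0.75.
Right endpoints: 0.25, 1, 1.75, 2.5, 3.25, 4, 4.75, 5.5.
h(0.25) = 0.125, h(1) = -4, h(1.75) = -10.375, h(2.5) = -19, h(3.25) = -29.875, h(4) = -43, h(4.75) = -58.375, h(5.5) = -76.
Sum = Δs · [h(0.25) + h(1) + h(1.75) + ...].
Sum = -180.375.

-180.375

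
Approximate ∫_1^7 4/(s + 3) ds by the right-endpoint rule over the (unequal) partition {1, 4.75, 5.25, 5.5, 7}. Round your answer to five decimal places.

2.89556

Subinterval widths: 3.75, 0.5, 0.25, 1.5.
Right endpoints: 4.75, 5.25, 5.5, 7.
f(4.75) = 16/31, f(5.25) = 16/33, f(5.5) = 8/17, f(7) = 0.4.
Sum = Σ Δs_i · f(s_i).
Sum ≈ 2.89556.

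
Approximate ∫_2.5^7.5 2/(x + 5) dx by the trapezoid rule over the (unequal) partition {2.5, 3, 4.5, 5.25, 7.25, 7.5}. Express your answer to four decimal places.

1.0255

Subinterval widths: 0.5, 1.5, 0.75, 2, 0.25.
f(2.5) = 4/15, f(3) = 0.25, f(4.5) = 4/19, f(5.25) = 8/41, f(7.25) = 8/49, f(7.5) = 0.16.
On each subinterval the trapezoid contributes (Δx_i/2)·[f(x_{i-1}) + f(x_i)].
Sum ≈ 1.0255.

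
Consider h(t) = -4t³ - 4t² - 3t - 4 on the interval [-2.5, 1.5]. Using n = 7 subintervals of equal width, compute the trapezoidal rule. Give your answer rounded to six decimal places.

-0.897959

Δt = (1.5 − (-2.5))/7 = 4/7.
h(-2.5) = 41, h(-27/14) = 5351/343, h(-19/14) = 927/343, h(-11/14) = -745/343, h(-3/14) = -1201/343, h(5/14) = -1977/343, h(13/14) = -4609/343, h(1.5) = -31.
T_7 = (Δt/2)·[h(t_0) + 2h(t_1) + ... + 2h(t_{6}) + h(t_7)].
Sum ≈ -0.897959.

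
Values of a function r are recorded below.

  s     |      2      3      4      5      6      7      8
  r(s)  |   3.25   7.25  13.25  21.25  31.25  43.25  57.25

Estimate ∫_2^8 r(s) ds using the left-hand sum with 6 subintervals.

119.5

Δs = 1.
Sum = 1·[3.25 + 7.25 + 13.25 + 21.25 + 31.25 + 43.25] = 119.5.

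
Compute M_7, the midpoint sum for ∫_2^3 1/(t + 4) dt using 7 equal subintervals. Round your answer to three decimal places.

Δt = (3 − 2)/7 = 1/7.
Midpoints: 29/14, 31/14, 33/14, 2.5, 37/14, 39/14, 41/14.
f(29/14) = 14/85, f(31/14) = 14/87, f(33/14) = 14/89, f(2.5) = 2/13, f(37/14) = 14/93, f(39/14) = 14/95, f(41/14) = 14/97.
Sum = Δt · [f(29/14) + f(31/14) + f(33/14) + ...].
Sum ≈ 0.154.

0.154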